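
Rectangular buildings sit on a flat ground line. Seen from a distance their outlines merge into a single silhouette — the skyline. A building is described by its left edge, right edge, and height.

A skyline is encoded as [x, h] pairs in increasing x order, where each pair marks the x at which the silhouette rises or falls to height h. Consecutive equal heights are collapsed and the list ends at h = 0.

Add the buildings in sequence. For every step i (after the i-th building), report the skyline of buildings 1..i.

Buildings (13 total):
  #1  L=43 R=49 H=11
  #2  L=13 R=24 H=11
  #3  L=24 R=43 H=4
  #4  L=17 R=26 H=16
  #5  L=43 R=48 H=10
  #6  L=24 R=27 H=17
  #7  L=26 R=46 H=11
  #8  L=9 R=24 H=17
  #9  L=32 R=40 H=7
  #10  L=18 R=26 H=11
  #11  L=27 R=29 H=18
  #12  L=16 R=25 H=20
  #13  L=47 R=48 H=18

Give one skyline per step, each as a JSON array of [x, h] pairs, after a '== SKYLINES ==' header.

== SKYLINES ==
[[43,11],[49,0]]
[[13,11],[24,0],[43,11],[49,0]]
[[13,11],[24,4],[43,11],[49,0]]
[[13,11],[17,16],[26,4],[43,11],[49,0]]
[[13,11],[17,16],[26,4],[43,11],[49,0]]
[[13,11],[17,16],[24,17],[27,4],[43,11],[49,0]]
[[13,11],[17,16],[24,17],[27,11],[49,0]]
[[9,17],[27,11],[49,0]]
[[9,17],[27,11],[49,0]]
[[9,17],[27,11],[49,0]]
[[9,17],[27,18],[29,11],[49,0]]
[[9,17],[16,20],[25,17],[27,18],[29,11],[49,0]]
[[9,17],[16,20],[25,17],[27,18],[29,11],[47,18],[48,11],[49,0]]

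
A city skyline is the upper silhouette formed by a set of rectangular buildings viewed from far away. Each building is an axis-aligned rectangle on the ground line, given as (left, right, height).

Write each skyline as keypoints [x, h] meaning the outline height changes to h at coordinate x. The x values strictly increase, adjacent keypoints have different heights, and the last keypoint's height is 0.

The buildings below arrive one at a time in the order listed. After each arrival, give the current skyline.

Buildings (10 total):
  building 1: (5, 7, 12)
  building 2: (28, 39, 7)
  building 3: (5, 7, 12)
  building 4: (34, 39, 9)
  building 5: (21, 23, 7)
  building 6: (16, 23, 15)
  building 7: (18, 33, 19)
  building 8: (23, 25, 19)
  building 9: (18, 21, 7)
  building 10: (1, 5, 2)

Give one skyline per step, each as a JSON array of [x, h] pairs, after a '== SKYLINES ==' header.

== SKYLINES ==
[[5,12],[7,0]]
[[5,12],[7,0],[28,7],[39,0]]
[[5,12],[7,0],[28,7],[39,0]]
[[5,12],[7,0],[28,7],[34,9],[39,0]]
[[5,12],[7,0],[21,7],[23,0],[28,7],[34,9],[39,0]]
[[5,12],[7,0],[16,15],[23,0],[28,7],[34,9],[39,0]]
[[5,12],[7,0],[16,15],[18,19],[33,7],[34,9],[39,0]]
[[5,12],[7,0],[16,15],[18,19],[33,7],[34,9],[39,0]]
[[5,12],[7,0],[16,15],[18,19],[33,7],[34,9],[39,0]]
[[1,2],[5,12],[7,0],[16,15],[18,19],[33,7],[34,9],[39,0]]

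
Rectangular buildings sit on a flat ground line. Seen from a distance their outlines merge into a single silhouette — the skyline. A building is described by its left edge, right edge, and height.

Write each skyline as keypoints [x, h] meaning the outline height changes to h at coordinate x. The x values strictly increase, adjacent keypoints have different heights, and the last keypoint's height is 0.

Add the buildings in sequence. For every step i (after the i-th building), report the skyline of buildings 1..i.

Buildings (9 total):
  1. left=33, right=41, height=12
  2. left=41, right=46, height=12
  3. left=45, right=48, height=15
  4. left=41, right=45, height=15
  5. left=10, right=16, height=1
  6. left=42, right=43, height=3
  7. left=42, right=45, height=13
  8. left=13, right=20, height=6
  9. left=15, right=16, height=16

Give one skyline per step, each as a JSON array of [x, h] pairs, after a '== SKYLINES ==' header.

== SKYLINES ==
[[33,12],[41,0]]
[[33,12],[46,0]]
[[33,12],[45,15],[48,0]]
[[33,12],[41,15],[48,0]]
[[10,1],[16,0],[33,12],[41,15],[48,0]]
[[10,1],[16,0],[33,12],[41,15],[48,0]]
[[10,1],[16,0],[33,12],[41,15],[48,0]]
[[10,1],[13,6],[20,0],[33,12],[41,15],[48,0]]
[[10,1],[13,6],[15,16],[16,6],[20,0],[33,12],[41,15],[48,0]]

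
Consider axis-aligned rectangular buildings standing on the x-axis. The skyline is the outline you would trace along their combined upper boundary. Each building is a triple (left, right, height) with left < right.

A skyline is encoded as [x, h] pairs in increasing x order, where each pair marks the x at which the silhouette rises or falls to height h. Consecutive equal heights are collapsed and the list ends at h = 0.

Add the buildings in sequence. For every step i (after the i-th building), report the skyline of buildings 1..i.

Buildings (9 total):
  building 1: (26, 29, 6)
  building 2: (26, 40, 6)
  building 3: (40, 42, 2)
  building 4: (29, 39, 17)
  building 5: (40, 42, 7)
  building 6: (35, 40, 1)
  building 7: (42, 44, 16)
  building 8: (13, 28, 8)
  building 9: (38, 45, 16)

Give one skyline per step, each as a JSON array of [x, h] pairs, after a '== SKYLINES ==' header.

== SKYLINES ==
[[26,6],[29,0]]
[[26,6],[40,0]]
[[26,6],[40,2],[42,0]]
[[26,6],[29,17],[39,6],[40,2],[42,0]]
[[26,6],[29,17],[39,6],[40,7],[42,0]]
[[26,6],[29,17],[39,6],[40,7],[42,0]]
[[26,6],[29,17],[39,6],[40,7],[42,16],[44,0]]
[[13,8],[28,6],[29,17],[39,6],[40,7],[42,16],[44,0]]
[[13,8],[28,6],[29,17],[39,16],[45,0]]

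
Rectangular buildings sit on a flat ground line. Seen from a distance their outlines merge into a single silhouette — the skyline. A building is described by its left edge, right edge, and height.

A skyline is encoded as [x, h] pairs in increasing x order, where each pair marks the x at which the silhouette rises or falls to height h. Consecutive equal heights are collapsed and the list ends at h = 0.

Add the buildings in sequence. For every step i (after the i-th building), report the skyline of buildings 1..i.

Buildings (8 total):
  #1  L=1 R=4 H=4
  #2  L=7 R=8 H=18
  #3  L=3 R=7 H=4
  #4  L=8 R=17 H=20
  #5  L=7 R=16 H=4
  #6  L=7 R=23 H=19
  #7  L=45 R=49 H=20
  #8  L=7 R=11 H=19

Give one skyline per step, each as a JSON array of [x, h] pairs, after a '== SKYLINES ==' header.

== SKYLINES ==
[[1,4],[4,0]]
[[1,4],[4,0],[7,18],[8,0]]
[[1,4],[7,18],[8,0]]
[[1,4],[7,18],[8,20],[17,0]]
[[1,4],[7,18],[8,20],[17,0]]
[[1,4],[7,19],[8,20],[17,19],[23,0]]
[[1,4],[7,19],[8,20],[17,19],[23,0],[45,20],[49,0]]
[[1,4],[7,19],[8,20],[17,19],[23,0],[45,20],[49,0]]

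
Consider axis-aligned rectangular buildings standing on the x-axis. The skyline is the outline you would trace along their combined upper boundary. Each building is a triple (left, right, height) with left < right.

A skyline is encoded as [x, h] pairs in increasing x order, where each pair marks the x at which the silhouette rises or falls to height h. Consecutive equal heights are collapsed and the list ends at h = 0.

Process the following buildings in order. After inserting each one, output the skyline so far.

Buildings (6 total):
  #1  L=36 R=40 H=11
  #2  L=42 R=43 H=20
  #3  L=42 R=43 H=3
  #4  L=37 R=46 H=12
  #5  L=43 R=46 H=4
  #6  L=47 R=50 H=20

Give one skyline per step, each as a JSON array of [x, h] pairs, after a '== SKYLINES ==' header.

== SKYLINES ==
[[36,11],[40,0]]
[[36,11],[40,0],[42,20],[43,0]]
[[36,11],[40,0],[42,20],[43,0]]
[[36,11],[37,12],[42,20],[43,12],[46,0]]
[[36,11],[37,12],[42,20],[43,12],[46,0]]
[[36,11],[37,12],[42,20],[43,12],[46,0],[47,20],[50,0]]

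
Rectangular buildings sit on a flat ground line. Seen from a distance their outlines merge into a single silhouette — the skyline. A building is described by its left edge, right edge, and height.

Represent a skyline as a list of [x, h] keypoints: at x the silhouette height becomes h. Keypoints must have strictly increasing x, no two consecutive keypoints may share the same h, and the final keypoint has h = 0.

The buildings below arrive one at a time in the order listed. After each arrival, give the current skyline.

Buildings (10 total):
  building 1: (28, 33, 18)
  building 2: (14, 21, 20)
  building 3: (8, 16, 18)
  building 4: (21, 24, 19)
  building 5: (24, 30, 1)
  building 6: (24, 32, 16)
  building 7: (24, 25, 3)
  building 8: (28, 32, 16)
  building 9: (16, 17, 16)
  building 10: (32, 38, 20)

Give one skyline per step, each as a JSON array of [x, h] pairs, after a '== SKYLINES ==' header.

== SKYLINES ==
[[28,18],[33,0]]
[[14,20],[21,0],[28,18],[33,0]]
[[8,18],[14,20],[21,0],[28,18],[33,0]]
[[8,18],[14,20],[21,19],[24,0],[28,18],[33,0]]
[[8,18],[14,20],[21,19],[24,1],[28,18],[33,0]]
[[8,18],[14,20],[21,19],[24,16],[28,18],[33,0]]
[[8,18],[14,20],[21,19],[24,16],[28,18],[33,0]]
[[8,18],[14,20],[21,19],[24,16],[28,18],[33,0]]
[[8,18],[14,20],[21,19],[24,16],[28,18],[33,0]]
[[8,18],[14,20],[21,19],[24,16],[28,18],[32,20],[38,0]]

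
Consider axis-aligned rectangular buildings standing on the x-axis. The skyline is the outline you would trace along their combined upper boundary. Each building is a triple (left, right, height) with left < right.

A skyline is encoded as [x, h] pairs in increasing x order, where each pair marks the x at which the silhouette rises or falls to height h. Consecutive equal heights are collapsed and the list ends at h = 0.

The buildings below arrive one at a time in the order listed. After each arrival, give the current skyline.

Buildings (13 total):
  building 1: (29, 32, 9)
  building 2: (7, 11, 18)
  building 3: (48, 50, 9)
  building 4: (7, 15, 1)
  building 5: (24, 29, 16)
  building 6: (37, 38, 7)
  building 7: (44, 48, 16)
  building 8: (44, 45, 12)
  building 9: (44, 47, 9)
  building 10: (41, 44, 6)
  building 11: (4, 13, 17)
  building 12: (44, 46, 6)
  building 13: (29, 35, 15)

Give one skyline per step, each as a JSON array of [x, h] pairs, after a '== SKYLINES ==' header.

== SKYLINES ==
[[29,9],[32,0]]
[[7,18],[11,0],[29,9],[32,0]]
[[7,18],[11,0],[29,9],[32,0],[48,9],[50,0]]
[[7,18],[11,1],[15,0],[29,9],[32,0],[48,9],[50,0]]
[[7,18],[11,1],[15,0],[24,16],[29,9],[32,0],[48,9],[50,0]]
[[7,18],[11,1],[15,0],[24,16],[29,9],[32,0],[37,7],[38,0],[48,9],[50,0]]
[[7,18],[11,1],[15,0],[24,16],[29,9],[32,0],[37,7],[38,0],[44,16],[48,9],[50,0]]
[[7,18],[11,1],[15,0],[24,16],[29,9],[32,0],[37,7],[38,0],[44,16],[48,9],[50,0]]
[[7,18],[11,1],[15,0],[24,16],[29,9],[32,0],[37,7],[38,0],[44,16],[48,9],[50,0]]
[[7,18],[11,1],[15,0],[24,16],[29,9],[32,0],[37,7],[38,0],[41,6],[44,16],[48,9],[50,0]]
[[4,17],[7,18],[11,17],[13,1],[15,0],[24,16],[29,9],[32,0],[37,7],[38,0],[41,6],[44,16],[48,9],[50,0]]
[[4,17],[7,18],[11,17],[13,1],[15,0],[24,16],[29,9],[32,0],[37,7],[38,0],[41,6],[44,16],[48,9],[50,0]]
[[4,17],[7,18],[11,17],[13,1],[15,0],[24,16],[29,15],[35,0],[37,7],[38,0],[41,6],[44,16],[48,9],[50,0]]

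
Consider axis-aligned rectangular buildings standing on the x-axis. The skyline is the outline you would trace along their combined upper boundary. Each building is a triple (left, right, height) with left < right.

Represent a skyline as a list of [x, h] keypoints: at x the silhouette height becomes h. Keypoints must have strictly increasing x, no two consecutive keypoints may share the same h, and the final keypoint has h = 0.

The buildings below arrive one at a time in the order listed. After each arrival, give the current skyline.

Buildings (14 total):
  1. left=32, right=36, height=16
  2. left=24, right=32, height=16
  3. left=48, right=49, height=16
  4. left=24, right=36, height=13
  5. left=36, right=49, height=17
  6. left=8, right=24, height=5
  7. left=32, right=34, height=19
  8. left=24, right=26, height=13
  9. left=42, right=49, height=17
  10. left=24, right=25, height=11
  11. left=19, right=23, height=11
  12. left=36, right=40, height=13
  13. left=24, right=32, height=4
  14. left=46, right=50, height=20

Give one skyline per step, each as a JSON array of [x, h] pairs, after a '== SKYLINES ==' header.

== SKYLINES ==
[[32,16],[36,0]]
[[24,16],[36,0]]
[[24,16],[36,0],[48,16],[49,0]]
[[24,16],[36,0],[48,16],[49,0]]
[[24,16],[36,17],[49,0]]
[[8,5],[24,16],[36,17],[49,0]]
[[8,5],[24,16],[32,19],[34,16],[36,17],[49,0]]
[[8,5],[24,16],[32,19],[34,16],[36,17],[49,0]]
[[8,5],[24,16],[32,19],[34,16],[36,17],[49,0]]
[[8,5],[24,16],[32,19],[34,16],[36,17],[49,0]]
[[8,5],[19,11],[23,5],[24,16],[32,19],[34,16],[36,17],[49,0]]
[[8,5],[19,11],[23,5],[24,16],[32,19],[34,16],[36,17],[49,0]]
[[8,5],[19,11],[23,5],[24,16],[32,19],[34,16],[36,17],[49,0]]
[[8,5],[19,11],[23,5],[24,16],[32,19],[34,16],[36,17],[46,20],[50,0]]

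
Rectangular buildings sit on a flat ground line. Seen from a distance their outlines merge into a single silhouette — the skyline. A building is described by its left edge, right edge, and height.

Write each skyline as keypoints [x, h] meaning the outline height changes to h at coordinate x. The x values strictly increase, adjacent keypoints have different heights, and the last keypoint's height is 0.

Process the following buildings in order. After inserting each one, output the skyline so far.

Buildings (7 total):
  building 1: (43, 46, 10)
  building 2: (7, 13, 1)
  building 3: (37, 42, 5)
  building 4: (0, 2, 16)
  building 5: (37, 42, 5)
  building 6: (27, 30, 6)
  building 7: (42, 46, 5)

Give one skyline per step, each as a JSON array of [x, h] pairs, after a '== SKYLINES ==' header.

== SKYLINES ==
[[43,10],[46,0]]
[[7,1],[13,0],[43,10],[46,0]]
[[7,1],[13,0],[37,5],[42,0],[43,10],[46,0]]
[[0,16],[2,0],[7,1],[13,0],[37,5],[42,0],[43,10],[46,0]]
[[0,16],[2,0],[7,1],[13,0],[37,5],[42,0],[43,10],[46,0]]
[[0,16],[2,0],[7,1],[13,0],[27,6],[30,0],[37,5],[42,0],[43,10],[46,0]]
[[0,16],[2,0],[7,1],[13,0],[27,6],[30,0],[37,5],[43,10],[46,0]]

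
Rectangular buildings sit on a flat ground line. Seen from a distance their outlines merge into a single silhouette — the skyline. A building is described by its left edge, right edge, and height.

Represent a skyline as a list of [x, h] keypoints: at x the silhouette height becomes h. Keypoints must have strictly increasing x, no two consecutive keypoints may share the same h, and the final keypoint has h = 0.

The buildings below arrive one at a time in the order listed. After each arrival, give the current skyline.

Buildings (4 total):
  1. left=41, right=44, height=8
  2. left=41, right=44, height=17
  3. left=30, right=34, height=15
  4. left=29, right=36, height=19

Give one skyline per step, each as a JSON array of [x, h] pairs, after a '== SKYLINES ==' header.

== SKYLINES ==
[[41,8],[44,0]]
[[41,17],[44,0]]
[[30,15],[34,0],[41,17],[44,0]]
[[29,19],[36,0],[41,17],[44,0]]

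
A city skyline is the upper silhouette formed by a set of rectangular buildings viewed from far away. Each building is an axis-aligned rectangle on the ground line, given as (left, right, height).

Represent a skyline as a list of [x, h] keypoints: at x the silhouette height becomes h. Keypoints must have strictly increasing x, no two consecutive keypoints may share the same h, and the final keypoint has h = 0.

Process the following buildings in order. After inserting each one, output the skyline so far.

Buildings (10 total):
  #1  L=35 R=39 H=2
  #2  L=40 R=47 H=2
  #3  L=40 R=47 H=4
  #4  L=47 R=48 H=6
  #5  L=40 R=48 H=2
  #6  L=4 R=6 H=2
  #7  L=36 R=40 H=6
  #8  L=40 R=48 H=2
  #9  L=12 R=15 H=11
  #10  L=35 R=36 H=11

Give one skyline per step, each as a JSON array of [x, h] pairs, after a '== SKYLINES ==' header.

== SKYLINES ==
[[35,2],[39,0]]
[[35,2],[39,0],[40,2],[47,0]]
[[35,2],[39,0],[40,4],[47,0]]
[[35,2],[39,0],[40,4],[47,6],[48,0]]
[[35,2],[39,0],[40,4],[47,6],[48,0]]
[[4,2],[6,0],[35,2],[39,0],[40,4],[47,6],[48,0]]
[[4,2],[6,0],[35,2],[36,6],[40,4],[47,6],[48,0]]
[[4,2],[6,0],[35,2],[36,6],[40,4],[47,6],[48,0]]
[[4,2],[6,0],[12,11],[15,0],[35,2],[36,6],[40,4],[47,6],[48,0]]
[[4,2],[6,0],[12,11],[15,0],[35,11],[36,6],[40,4],[47,6],[48,0]]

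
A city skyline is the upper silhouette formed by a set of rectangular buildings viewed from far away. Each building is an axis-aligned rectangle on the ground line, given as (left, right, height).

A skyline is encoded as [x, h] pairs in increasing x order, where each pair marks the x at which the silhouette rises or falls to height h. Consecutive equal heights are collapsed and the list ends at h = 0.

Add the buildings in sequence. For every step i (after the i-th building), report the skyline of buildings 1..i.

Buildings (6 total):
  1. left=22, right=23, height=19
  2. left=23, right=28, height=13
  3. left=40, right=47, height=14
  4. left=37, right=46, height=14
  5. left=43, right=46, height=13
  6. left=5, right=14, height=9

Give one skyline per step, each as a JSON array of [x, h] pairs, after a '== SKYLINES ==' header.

== SKYLINES ==
[[22,19],[23,0]]
[[22,19],[23,13],[28,0]]
[[22,19],[23,13],[28,0],[40,14],[47,0]]
[[22,19],[23,13],[28,0],[37,14],[47,0]]
[[22,19],[23,13],[28,0],[37,14],[47,0]]
[[5,9],[14,0],[22,19],[23,13],[28,0],[37,14],[47,0]]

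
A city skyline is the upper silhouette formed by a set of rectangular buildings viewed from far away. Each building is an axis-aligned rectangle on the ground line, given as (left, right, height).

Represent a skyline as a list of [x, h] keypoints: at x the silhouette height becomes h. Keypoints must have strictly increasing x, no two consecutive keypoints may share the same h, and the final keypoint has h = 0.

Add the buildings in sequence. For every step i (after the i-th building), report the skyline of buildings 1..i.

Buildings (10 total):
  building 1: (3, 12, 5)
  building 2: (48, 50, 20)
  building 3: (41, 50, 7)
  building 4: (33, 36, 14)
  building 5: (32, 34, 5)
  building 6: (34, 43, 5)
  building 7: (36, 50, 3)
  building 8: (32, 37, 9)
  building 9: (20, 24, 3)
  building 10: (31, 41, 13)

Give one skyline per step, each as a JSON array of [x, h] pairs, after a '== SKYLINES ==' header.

== SKYLINES ==
[[3,5],[12,0]]
[[3,5],[12,0],[48,20],[50,0]]
[[3,5],[12,0],[41,7],[48,20],[50,0]]
[[3,5],[12,0],[33,14],[36,0],[41,7],[48,20],[50,0]]
[[3,5],[12,0],[32,5],[33,14],[36,0],[41,7],[48,20],[50,0]]
[[3,5],[12,0],[32,5],[33,14],[36,5],[41,7],[48,20],[50,0]]
[[3,5],[12,0],[32,5],[33,14],[36,5],[41,7],[48,20],[50,0]]
[[3,5],[12,0],[32,9],[33,14],[36,9],[37,5],[41,7],[48,20],[50,0]]
[[3,5],[12,0],[20,3],[24,0],[32,9],[33,14],[36,9],[37,5],[41,7],[48,20],[50,0]]
[[3,5],[12,0],[20,3],[24,0],[31,13],[33,14],[36,13],[41,7],[48,20],[50,0]]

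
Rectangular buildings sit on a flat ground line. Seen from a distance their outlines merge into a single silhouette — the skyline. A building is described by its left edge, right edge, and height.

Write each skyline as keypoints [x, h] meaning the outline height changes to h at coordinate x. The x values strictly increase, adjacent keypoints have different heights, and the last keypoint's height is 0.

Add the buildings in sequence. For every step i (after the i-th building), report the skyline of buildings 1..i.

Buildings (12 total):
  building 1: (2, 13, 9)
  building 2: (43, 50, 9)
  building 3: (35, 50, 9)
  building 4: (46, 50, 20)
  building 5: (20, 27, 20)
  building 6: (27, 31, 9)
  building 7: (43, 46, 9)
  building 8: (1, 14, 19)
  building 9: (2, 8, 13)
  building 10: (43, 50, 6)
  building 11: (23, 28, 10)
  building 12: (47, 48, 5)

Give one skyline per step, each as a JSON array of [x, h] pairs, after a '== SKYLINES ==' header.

== SKYLINES ==
[[2,9],[13,0]]
[[2,9],[13,0],[43,9],[50,0]]
[[2,9],[13,0],[35,9],[50,0]]
[[2,9],[13,0],[35,9],[46,20],[50,0]]
[[2,9],[13,0],[20,20],[27,0],[35,9],[46,20],[50,0]]
[[2,9],[13,0],[20,20],[27,9],[31,0],[35,9],[46,20],[50,0]]
[[2,9],[13,0],[20,20],[27,9],[31,0],[35,9],[46,20],[50,0]]
[[1,19],[14,0],[20,20],[27,9],[31,0],[35,9],[46,20],[50,0]]
[[1,19],[14,0],[20,20],[27,9],[31,0],[35,9],[46,20],[50,0]]
[[1,19],[14,0],[20,20],[27,9],[31,0],[35,9],[46,20],[50,0]]
[[1,19],[14,0],[20,20],[27,10],[28,9],[31,0],[35,9],[46,20],[50,0]]
[[1,19],[14,0],[20,20],[27,10],[28,9],[31,0],[35,9],[46,20],[50,0]]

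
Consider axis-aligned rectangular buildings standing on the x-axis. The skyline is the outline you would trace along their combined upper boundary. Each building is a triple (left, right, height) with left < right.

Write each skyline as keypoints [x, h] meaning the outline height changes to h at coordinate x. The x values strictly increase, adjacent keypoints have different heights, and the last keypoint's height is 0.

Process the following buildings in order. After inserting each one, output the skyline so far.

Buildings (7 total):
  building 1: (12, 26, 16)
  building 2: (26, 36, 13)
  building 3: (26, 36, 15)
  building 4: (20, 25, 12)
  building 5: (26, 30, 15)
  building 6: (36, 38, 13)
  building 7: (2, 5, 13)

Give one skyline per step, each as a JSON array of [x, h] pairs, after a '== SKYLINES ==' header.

== SKYLINES ==
[[12,16],[26,0]]
[[12,16],[26,13],[36,0]]
[[12,16],[26,15],[36,0]]
[[12,16],[26,15],[36,0]]
[[12,16],[26,15],[36,0]]
[[12,16],[26,15],[36,13],[38,0]]
[[2,13],[5,0],[12,16],[26,15],[36,13],[38,0]]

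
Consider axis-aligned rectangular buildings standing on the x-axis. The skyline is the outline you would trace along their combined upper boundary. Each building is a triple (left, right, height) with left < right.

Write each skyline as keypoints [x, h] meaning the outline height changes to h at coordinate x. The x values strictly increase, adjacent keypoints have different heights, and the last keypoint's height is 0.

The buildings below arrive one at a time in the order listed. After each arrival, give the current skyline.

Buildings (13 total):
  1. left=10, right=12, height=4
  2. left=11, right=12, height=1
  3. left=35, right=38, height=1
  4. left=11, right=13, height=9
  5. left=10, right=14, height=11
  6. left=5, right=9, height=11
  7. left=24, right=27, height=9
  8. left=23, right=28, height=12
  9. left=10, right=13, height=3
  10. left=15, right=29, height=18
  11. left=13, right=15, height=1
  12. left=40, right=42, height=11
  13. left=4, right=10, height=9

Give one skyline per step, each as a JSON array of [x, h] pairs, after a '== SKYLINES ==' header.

== SKYLINES ==
[[10,4],[12,0]]
[[10,4],[12,0]]
[[10,4],[12,0],[35,1],[38,0]]
[[10,4],[11,9],[13,0],[35,1],[38,0]]
[[10,11],[14,0],[35,1],[38,0]]
[[5,11],[9,0],[10,11],[14,0],[35,1],[38,0]]
[[5,11],[9,0],[10,11],[14,0],[24,9],[27,0],[35,1],[38,0]]
[[5,11],[9,0],[10,11],[14,0],[23,12],[28,0],[35,1],[38,0]]
[[5,11],[9,0],[10,11],[14,0],[23,12],[28,0],[35,1],[38,0]]
[[5,11],[9,0],[10,11],[14,0],[15,18],[29,0],[35,1],[38,0]]
[[5,11],[9,0],[10,11],[14,1],[15,18],[29,0],[35,1],[38,0]]
[[5,11],[9,0],[10,11],[14,1],[15,18],[29,0],[35,1],[38,0],[40,11],[42,0]]
[[4,9],[5,11],[9,9],[10,11],[14,1],[15,18],[29,0],[35,1],[38,0],[40,11],[42,0]]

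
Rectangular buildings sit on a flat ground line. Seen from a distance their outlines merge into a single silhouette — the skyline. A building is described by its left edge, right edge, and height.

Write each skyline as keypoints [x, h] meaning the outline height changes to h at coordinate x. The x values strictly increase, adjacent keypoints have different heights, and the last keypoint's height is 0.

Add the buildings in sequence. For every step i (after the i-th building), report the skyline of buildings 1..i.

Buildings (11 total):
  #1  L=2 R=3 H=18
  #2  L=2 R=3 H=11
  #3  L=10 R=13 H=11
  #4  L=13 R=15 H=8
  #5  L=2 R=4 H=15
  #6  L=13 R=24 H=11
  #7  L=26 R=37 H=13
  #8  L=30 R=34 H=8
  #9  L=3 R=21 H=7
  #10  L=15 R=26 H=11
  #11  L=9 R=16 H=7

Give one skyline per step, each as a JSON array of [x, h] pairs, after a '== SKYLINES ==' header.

== SKYLINES ==
[[2,18],[3,0]]
[[2,18],[3,0]]
[[2,18],[3,0],[10,11],[13,0]]
[[2,18],[3,0],[10,11],[13,8],[15,0]]
[[2,18],[3,15],[4,0],[10,11],[13,8],[15,0]]
[[2,18],[3,15],[4,0],[10,11],[24,0]]
[[2,18],[3,15],[4,0],[10,11],[24,0],[26,13],[37,0]]
[[2,18],[3,15],[4,0],[10,11],[24,0],[26,13],[37,0]]
[[2,18],[3,15],[4,7],[10,11],[24,0],[26,13],[37,0]]
[[2,18],[3,15],[4,7],[10,11],[26,13],[37,0]]
[[2,18],[3,15],[4,7],[10,11],[26,13],[37,0]]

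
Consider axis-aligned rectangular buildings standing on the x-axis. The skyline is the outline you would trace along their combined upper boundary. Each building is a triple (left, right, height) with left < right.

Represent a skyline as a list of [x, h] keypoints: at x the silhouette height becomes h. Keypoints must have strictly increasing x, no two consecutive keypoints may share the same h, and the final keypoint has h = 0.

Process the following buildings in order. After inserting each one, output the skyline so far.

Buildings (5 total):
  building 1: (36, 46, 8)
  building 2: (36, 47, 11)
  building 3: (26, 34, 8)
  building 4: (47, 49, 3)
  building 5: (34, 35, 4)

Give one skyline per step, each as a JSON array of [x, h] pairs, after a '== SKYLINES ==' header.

== SKYLINES ==
[[36,8],[46,0]]
[[36,11],[47,0]]
[[26,8],[34,0],[36,11],[47,0]]
[[26,8],[34,0],[36,11],[47,3],[49,0]]
[[26,8],[34,4],[35,0],[36,11],[47,3],[49,0]]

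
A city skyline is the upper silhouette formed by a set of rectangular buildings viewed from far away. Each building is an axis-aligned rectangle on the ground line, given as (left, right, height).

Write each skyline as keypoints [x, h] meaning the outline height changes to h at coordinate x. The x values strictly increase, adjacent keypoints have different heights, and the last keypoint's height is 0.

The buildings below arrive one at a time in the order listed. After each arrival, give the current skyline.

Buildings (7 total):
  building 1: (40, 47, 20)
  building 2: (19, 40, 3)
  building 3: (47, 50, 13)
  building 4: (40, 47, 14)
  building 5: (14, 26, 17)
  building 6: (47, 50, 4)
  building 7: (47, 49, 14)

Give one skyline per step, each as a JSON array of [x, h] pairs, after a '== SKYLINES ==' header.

== SKYLINES ==
[[40,20],[47,0]]
[[19,3],[40,20],[47,0]]
[[19,3],[40,20],[47,13],[50,0]]
[[19,3],[40,20],[47,13],[50,0]]
[[14,17],[26,3],[40,20],[47,13],[50,0]]
[[14,17],[26,3],[40,20],[47,13],[50,0]]
[[14,17],[26,3],[40,20],[47,14],[49,13],[50,0]]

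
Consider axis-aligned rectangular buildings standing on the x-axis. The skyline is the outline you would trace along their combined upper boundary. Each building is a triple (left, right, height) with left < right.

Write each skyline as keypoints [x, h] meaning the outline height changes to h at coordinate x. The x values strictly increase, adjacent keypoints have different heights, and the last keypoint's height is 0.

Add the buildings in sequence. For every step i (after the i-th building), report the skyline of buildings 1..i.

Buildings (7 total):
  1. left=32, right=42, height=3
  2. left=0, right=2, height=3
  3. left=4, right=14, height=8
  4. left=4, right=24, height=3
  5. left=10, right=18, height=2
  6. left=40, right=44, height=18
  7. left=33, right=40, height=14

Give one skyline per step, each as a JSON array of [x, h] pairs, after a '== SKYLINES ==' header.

== SKYLINES ==
[[32,3],[42,0]]
[[0,3],[2,0],[32,3],[42,0]]
[[0,3],[2,0],[4,8],[14,0],[32,3],[42,0]]
[[0,3],[2,0],[4,8],[14,3],[24,0],[32,3],[42,0]]
[[0,3],[2,0],[4,8],[14,3],[24,0],[32,3],[42,0]]
[[0,3],[2,0],[4,8],[14,3],[24,0],[32,3],[40,18],[44,0]]
[[0,3],[2,0],[4,8],[14,3],[24,0],[32,3],[33,14],[40,18],[44,0]]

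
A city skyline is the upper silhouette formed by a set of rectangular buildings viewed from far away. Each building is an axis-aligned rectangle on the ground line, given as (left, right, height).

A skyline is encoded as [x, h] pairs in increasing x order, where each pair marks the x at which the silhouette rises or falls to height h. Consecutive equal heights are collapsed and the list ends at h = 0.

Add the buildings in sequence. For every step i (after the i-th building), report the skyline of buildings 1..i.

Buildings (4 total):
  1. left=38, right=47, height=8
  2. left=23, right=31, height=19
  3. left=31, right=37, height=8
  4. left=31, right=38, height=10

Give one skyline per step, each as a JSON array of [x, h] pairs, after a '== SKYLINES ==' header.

== SKYLINES ==
[[38,8],[47,0]]
[[23,19],[31,0],[38,8],[47,0]]
[[23,19],[31,8],[37,0],[38,8],[47,0]]
[[23,19],[31,10],[38,8],[47,0]]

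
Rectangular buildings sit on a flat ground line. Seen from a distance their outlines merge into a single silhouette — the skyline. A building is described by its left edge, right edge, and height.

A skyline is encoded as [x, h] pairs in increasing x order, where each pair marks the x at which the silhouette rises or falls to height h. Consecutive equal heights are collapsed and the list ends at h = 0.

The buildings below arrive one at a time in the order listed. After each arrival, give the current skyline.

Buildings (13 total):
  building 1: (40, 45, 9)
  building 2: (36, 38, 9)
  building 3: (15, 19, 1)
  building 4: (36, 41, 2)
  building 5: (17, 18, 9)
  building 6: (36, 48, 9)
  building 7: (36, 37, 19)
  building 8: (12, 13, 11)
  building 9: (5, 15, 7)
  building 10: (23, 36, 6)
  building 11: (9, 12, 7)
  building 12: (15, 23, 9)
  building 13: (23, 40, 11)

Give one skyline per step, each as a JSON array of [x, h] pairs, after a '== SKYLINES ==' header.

== SKYLINES ==
[[40,9],[45,0]]
[[36,9],[38,0],[40,9],[45,0]]
[[15,1],[19,0],[36,9],[38,0],[40,9],[45,0]]
[[15,1],[19,0],[36,9],[38,2],[40,9],[45,0]]
[[15,1],[17,9],[18,1],[19,0],[36,9],[38,2],[40,9],[45,0]]
[[15,1],[17,9],[18,1],[19,0],[36,9],[48,0]]
[[15,1],[17,9],[18,1],[19,0],[36,19],[37,9],[48,0]]
[[12,11],[13,0],[15,1],[17,9],[18,1],[19,0],[36,19],[37,9],[48,0]]
[[5,7],[12,11],[13,7],[15,1],[17,9],[18,1],[19,0],[36,19],[37,9],[48,0]]
[[5,7],[12,11],[13,7],[15,1],[17,9],[18,1],[19,0],[23,6],[36,19],[37,9],[48,0]]
[[5,7],[12,11],[13,7],[15,1],[17,9],[18,1],[19,0],[23,6],[36,19],[37,9],[48,0]]
[[5,7],[12,11],[13,7],[15,9],[23,6],[36,19],[37,9],[48,0]]
[[5,7],[12,11],[13,7],[15,9],[23,11],[36,19],[37,11],[40,9],[48,0]]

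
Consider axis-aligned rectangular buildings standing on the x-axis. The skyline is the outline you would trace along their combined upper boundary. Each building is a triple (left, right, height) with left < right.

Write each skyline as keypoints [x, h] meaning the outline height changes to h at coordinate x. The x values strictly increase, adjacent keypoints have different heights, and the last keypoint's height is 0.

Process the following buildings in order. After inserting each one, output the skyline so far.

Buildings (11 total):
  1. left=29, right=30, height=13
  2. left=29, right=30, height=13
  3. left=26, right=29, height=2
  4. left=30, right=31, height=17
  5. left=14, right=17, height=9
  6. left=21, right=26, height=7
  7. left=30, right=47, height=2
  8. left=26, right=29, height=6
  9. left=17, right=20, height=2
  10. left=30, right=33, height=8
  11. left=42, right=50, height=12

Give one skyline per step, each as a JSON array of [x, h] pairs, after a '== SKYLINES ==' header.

== SKYLINES ==
[[29,13],[30,0]]
[[29,13],[30,0]]
[[26,2],[29,13],[30,0]]
[[26,2],[29,13],[30,17],[31,0]]
[[14,9],[17,0],[26,2],[29,13],[30,17],[31,0]]
[[14,9],[17,0],[21,7],[26,2],[29,13],[30,17],[31,0]]
[[14,9],[17,0],[21,7],[26,2],[29,13],[30,17],[31,2],[47,0]]
[[14,9],[17,0],[21,7],[26,6],[29,13],[30,17],[31,2],[47,0]]
[[14,9],[17,2],[20,0],[21,7],[26,6],[29,13],[30,17],[31,2],[47,0]]
[[14,9],[17,2],[20,0],[21,7],[26,6],[29,13],[30,17],[31,8],[33,2],[47,0]]
[[14,9],[17,2],[20,0],[21,7],[26,6],[29,13],[30,17],[31,8],[33,2],[42,12],[50,0]]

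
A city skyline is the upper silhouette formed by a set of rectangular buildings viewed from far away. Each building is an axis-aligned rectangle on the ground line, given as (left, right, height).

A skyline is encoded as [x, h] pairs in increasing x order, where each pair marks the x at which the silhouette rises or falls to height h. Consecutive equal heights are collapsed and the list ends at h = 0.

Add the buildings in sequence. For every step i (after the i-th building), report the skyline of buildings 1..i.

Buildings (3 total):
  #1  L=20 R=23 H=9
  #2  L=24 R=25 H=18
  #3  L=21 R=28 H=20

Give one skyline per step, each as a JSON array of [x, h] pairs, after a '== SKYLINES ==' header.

== SKYLINES ==
[[20,9],[23,0]]
[[20,9],[23,0],[24,18],[25,0]]
[[20,9],[21,20],[28,0]]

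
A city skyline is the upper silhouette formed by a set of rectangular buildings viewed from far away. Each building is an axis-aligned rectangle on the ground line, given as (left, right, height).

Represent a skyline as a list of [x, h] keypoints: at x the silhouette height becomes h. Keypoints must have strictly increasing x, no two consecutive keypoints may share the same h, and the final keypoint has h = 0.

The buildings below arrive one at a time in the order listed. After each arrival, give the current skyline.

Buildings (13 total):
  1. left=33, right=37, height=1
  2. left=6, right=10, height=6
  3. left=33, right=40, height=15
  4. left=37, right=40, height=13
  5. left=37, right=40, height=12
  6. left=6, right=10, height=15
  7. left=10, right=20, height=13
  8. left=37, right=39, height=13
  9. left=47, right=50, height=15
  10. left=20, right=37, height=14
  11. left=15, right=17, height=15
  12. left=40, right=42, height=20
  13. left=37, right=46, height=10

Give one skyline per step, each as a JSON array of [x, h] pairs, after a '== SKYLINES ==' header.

== SKYLINES ==
[[33,1],[37,0]]
[[6,6],[10,0],[33,1],[37,0]]
[[6,6],[10,0],[33,15],[40,0]]
[[6,6],[10,0],[33,15],[40,0]]
[[6,6],[10,0],[33,15],[40,0]]
[[6,15],[10,0],[33,15],[40,0]]
[[6,15],[10,13],[20,0],[33,15],[40,0]]
[[6,15],[10,13],[20,0],[33,15],[40,0]]
[[6,15],[10,13],[20,0],[33,15],[40,0],[47,15],[50,0]]
[[6,15],[10,13],[20,14],[33,15],[40,0],[47,15],[50,0]]
[[6,15],[10,13],[15,15],[17,13],[20,14],[33,15],[40,0],[47,15],[50,0]]
[[6,15],[10,13],[15,15],[17,13],[20,14],[33,15],[40,20],[42,0],[47,15],[50,0]]
[[6,15],[10,13],[15,15],[17,13],[20,14],[33,15],[40,20],[42,10],[46,0],[47,15],[50,0]]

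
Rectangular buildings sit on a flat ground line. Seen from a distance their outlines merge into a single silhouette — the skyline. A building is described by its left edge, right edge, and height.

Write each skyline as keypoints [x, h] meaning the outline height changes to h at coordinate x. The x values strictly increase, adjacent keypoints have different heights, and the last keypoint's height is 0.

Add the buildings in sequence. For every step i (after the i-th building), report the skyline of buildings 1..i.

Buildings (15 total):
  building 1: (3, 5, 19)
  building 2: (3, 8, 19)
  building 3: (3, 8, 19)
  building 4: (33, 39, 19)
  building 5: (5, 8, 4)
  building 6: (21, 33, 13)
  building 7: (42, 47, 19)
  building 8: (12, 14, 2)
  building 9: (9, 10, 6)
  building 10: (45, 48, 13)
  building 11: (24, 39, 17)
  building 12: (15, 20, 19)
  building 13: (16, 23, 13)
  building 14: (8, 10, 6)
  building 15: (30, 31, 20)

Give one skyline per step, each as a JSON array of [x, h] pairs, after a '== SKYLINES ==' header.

== SKYLINES ==
[[3,19],[5,0]]
[[3,19],[8,0]]
[[3,19],[8,0]]
[[3,19],[8,0],[33,19],[39,0]]
[[3,19],[8,0],[33,19],[39,0]]
[[3,19],[8,0],[21,13],[33,19],[39,0]]
[[3,19],[8,0],[21,13],[33,19],[39,0],[42,19],[47,0]]
[[3,19],[8,0],[12,2],[14,0],[21,13],[33,19],[39,0],[42,19],[47,0]]
[[3,19],[8,0],[9,6],[10,0],[12,2],[14,0],[21,13],[33,19],[39,0],[42,19],[47,0]]
[[3,19],[8,0],[9,6],[10,0],[12,2],[14,0],[21,13],[33,19],[39,0],[42,19],[47,13],[48,0]]
[[3,19],[8,0],[9,6],[10,0],[12,2],[14,0],[21,13],[24,17],[33,19],[39,0],[42,19],[47,13],[48,0]]
[[3,19],[8,0],[9,6],[10,0],[12,2],[14,0],[15,19],[20,0],[21,13],[24,17],[33,19],[39,0],[42,19],[47,13],[48,0]]
[[3,19],[8,0],[9,6],[10,0],[12,2],[14,0],[15,19],[20,13],[24,17],[33,19],[39,0],[42,19],[47,13],[48,0]]
[[3,19],[8,6],[10,0],[12,2],[14,0],[15,19],[20,13],[24,17],[33,19],[39,0],[42,19],[47,13],[48,0]]
[[3,19],[8,6],[10,0],[12,2],[14,0],[15,19],[20,13],[24,17],[30,20],[31,17],[33,19],[39,0],[42,19],[47,13],[48,0]]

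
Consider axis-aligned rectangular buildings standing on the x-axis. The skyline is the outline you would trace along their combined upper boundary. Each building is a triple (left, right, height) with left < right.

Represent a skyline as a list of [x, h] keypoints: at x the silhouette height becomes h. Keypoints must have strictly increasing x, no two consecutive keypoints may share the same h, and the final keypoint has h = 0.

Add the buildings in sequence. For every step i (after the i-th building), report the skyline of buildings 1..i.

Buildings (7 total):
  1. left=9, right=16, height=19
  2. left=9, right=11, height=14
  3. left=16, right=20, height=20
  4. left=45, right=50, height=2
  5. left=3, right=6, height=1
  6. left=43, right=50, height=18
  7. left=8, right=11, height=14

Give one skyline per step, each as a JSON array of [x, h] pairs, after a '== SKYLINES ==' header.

== SKYLINES ==
[[9,19],[16,0]]
[[9,19],[16,0]]
[[9,19],[16,20],[20,0]]
[[9,19],[16,20],[20,0],[45,2],[50,0]]
[[3,1],[6,0],[9,19],[16,20],[20,0],[45,2],[50,0]]
[[3,1],[6,0],[9,19],[16,20],[20,0],[43,18],[50,0]]
[[3,1],[6,0],[8,14],[9,19],[16,20],[20,0],[43,18],[50,0]]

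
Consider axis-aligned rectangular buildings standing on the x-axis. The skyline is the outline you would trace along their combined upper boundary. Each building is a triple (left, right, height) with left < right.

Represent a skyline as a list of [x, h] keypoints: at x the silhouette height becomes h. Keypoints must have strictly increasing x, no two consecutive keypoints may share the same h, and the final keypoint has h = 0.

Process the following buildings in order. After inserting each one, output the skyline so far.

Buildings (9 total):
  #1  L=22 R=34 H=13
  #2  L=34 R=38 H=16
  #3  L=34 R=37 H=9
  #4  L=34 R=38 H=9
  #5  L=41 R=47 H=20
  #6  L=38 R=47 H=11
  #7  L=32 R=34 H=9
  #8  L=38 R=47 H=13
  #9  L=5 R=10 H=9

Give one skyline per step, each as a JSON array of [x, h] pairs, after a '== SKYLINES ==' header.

== SKYLINES ==
[[22,13],[34,0]]
[[22,13],[34,16],[38,0]]
[[22,13],[34,16],[38,0]]
[[22,13],[34,16],[38,0]]
[[22,13],[34,16],[38,0],[41,20],[47,0]]
[[22,13],[34,16],[38,11],[41,20],[47,0]]
[[22,13],[34,16],[38,11],[41,20],[47,0]]
[[22,13],[34,16],[38,13],[41,20],[47,0]]
[[5,9],[10,0],[22,13],[34,16],[38,13],[41,20],[47,0]]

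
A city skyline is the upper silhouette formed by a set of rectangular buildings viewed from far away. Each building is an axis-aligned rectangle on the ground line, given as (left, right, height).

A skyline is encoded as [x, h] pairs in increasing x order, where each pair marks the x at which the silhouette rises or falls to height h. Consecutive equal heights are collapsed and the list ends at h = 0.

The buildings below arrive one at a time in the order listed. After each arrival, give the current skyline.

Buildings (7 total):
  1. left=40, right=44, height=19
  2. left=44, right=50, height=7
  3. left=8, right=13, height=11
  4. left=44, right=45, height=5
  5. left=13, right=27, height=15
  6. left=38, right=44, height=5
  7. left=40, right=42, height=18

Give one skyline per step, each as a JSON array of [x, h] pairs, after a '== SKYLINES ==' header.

== SKYLINES ==
[[40,19],[44,0]]
[[40,19],[44,7],[50,0]]
[[8,11],[13,0],[40,19],[44,7],[50,0]]
[[8,11],[13,0],[40,19],[44,7],[50,0]]
[[8,11],[13,15],[27,0],[40,19],[44,7],[50,0]]
[[8,11],[13,15],[27,0],[38,5],[40,19],[44,7],[50,0]]
[[8,11],[13,15],[27,0],[38,5],[40,19],[44,7],[50,0]]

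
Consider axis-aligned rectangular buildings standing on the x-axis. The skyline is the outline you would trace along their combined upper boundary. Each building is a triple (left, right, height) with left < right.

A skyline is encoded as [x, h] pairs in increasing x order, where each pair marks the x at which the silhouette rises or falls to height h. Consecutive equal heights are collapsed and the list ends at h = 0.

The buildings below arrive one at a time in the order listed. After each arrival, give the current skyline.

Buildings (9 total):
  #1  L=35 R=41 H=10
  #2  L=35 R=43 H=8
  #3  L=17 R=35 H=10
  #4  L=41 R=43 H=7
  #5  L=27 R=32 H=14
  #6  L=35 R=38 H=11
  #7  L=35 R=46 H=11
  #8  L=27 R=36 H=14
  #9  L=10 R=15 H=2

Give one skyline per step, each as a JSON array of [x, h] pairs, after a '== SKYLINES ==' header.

== SKYLINES ==
[[35,10],[41,0]]
[[35,10],[41,8],[43,0]]
[[17,10],[41,8],[43,0]]
[[17,10],[41,8],[43,0]]
[[17,10],[27,14],[32,10],[41,8],[43,0]]
[[17,10],[27,14],[32,10],[35,11],[38,10],[41,8],[43,0]]
[[17,10],[27,14],[32,10],[35,11],[46,0]]
[[17,10],[27,14],[36,11],[46,0]]
[[10,2],[15,0],[17,10],[27,14],[36,11],[46,0]]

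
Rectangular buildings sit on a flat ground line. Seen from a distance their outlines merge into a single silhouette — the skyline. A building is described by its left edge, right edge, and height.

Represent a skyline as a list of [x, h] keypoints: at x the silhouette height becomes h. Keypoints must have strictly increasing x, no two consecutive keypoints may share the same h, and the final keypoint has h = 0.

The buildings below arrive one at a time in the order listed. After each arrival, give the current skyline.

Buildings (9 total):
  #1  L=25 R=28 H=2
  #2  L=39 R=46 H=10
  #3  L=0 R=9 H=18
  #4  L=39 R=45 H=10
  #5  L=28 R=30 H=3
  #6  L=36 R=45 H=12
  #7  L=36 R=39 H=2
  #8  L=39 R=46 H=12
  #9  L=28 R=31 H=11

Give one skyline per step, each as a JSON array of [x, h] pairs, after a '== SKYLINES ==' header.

== SKYLINES ==
[[25,2],[28,0]]
[[25,2],[28,0],[39,10],[46,0]]
[[0,18],[9,0],[25,2],[28,0],[39,10],[46,0]]
[[0,18],[9,0],[25,2],[28,0],[39,10],[46,0]]
[[0,18],[9,0],[25,2],[28,3],[30,0],[39,10],[46,0]]
[[0,18],[9,0],[25,2],[28,3],[30,0],[36,12],[45,10],[46,0]]
[[0,18],[9,0],[25,2],[28,3],[30,0],[36,12],[45,10],[46,0]]
[[0,18],[9,0],[25,2],[28,3],[30,0],[36,12],[46,0]]
[[0,18],[9,0],[25,2],[28,11],[31,0],[36,12],[46,0]]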